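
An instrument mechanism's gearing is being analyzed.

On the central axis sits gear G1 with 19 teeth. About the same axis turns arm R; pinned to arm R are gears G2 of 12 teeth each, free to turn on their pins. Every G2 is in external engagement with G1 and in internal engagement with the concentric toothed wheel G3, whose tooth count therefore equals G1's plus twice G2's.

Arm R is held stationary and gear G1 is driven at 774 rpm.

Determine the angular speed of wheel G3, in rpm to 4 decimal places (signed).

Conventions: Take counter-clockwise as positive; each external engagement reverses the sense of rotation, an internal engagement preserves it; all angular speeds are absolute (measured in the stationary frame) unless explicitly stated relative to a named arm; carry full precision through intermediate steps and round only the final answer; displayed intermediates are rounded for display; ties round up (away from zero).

topology: planetary set — G1 19T / G2 12T / G3 43T, arm = carrier (Willis)
normalise by the input: solve with ω_sun = 1, then scale by 774 rpm
ring teeth: 19 + 2·12 = 43
19(ω_sun−ω_arm) = −43(ω_ring−ω_arm),  ω_arm = 0, ω_sun = 1
ω_ring = 0 − (19/43)(1−0) = -19/43
scale: ω_ring = -19/43 × 774 rpm = -342.0000 rpm

-342.0000 rpm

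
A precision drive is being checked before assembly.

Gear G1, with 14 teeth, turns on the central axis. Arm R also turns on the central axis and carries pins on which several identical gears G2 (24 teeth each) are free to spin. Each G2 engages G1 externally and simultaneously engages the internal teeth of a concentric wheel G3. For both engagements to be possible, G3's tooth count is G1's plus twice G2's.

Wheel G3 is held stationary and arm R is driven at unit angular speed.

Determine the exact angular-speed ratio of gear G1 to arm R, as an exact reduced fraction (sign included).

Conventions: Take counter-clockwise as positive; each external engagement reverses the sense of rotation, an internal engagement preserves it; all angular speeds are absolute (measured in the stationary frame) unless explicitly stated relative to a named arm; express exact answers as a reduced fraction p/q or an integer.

38/7

class = planetary set [G3 = 14+2·24 = 62; Willis about the carrier]
ring teeth: 14 + 2·24 = 62
14(ω_sun−ω_arm) = −62(ω_ring−ω_arm),  ω_ring = 0, ω_arm = 1
ω_sun = 1 − (62/14)(0−1) = 38/7
ω_out/ω_in = 38/7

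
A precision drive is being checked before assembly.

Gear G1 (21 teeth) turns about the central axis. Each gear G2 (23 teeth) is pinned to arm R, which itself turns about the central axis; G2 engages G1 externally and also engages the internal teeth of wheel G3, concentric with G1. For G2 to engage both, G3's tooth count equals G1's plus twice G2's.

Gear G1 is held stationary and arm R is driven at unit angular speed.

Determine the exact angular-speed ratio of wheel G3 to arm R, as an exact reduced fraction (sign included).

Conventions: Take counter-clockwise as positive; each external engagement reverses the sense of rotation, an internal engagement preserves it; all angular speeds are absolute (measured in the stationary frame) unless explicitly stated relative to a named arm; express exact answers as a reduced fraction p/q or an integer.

88/67

class = planetary set [G3 = 21+2·23 = 67; Willis about the carrier]
ring teeth: 21 + 2·23 = 67
21(ω_sun−ω_arm) = −67(ω_ring−ω_arm),  ω_sun = 0, ω_arm = 1
ω_ring = 1 − (21/67)(0−1) = 88/67
ω_out/ω_in = 88/67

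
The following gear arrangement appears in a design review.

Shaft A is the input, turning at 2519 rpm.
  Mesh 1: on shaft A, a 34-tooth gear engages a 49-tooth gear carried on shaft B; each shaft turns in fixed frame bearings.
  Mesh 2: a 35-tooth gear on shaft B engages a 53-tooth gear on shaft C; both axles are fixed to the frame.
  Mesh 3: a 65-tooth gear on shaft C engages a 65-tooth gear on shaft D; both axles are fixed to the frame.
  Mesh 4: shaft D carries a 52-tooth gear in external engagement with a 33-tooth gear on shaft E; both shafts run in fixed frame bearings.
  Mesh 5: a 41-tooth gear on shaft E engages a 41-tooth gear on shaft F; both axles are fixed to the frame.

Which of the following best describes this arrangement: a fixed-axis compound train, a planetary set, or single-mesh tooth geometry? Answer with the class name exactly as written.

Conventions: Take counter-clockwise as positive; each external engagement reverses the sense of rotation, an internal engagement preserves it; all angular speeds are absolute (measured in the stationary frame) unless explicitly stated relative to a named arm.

class = fixed-axis compound train [5 meshes; 5 ratios multiply, 5 sense flips]
classification: fixed-axis compound train

fixed-axis compound train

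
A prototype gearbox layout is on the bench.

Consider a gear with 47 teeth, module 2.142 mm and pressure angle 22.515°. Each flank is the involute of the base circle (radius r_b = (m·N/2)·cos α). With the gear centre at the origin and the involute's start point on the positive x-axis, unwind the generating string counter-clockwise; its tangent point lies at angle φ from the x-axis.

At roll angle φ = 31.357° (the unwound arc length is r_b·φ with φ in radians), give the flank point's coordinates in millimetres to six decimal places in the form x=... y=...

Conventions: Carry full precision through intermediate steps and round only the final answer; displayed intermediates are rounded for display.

x=52.951290 y=2.465505

class = single-mesh tooth geometry [base-circle involute, m = 2.142, 47T]
pitch radius r_p = m·N/2 = 2.142·47/2 = 50.337000
base radius r_b = r_p·cos α = 50.337000·cos 22.515° = 46.500279
roll angle φ = 31.357° = 0.54728289 rad
x = r_b·(cos φ + φ·sin φ) = 52.951290
y = r_b·(sin φ − φ·cos φ) = 2.465505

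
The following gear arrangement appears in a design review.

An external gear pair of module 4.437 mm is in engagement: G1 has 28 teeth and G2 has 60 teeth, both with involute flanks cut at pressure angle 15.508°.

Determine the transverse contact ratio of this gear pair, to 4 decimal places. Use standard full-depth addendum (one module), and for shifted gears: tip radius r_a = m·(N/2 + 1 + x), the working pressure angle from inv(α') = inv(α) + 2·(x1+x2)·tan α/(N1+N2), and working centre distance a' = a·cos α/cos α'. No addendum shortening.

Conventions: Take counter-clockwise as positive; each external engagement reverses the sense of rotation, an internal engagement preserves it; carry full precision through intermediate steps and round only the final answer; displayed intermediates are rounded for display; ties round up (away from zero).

recognized (one external pair, fixed centres): single-mesh tooth geometry, m = 4.437, N1 = 28, N2 = 60
base radii: r_b1 = 59.856478, r_b2 = 128.263882
tip radii: r_a1 = 66.555000, r_a2 = 137.547000
no profile shift: α' = α, a' = a
action lengths: √(r_a1²−r_b1²) = 29.099314, √(r_a2²−r_b2²) = 49.674479
base pitch p_b = π·m·cos α = 13.431762
CR = (29.099314 + 49.674479 − 195.228000·sin 15.50800°)/13.431762 = 1.978528
contact ratio ≈ 1.9785

1.9785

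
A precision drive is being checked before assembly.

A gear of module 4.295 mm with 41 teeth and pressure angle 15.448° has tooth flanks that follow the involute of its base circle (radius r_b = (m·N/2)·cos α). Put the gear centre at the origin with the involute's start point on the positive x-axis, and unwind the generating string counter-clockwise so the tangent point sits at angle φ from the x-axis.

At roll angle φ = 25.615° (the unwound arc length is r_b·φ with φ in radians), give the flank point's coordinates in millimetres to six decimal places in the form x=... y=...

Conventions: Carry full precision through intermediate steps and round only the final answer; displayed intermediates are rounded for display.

x=92.928541 y=2.477568

class = single-mesh tooth geometry [base-circle involute, m = 4.295, 41T]
pitch radius r_p = m·N/2 = 4.295·41/2 = 88.047500
base radius r_b = r_p·cos α = 88.047500·cos 15.448° = 84.866572
roll angle φ = 25.615° = 0.44706609 rad
x = r_b·(cos φ + φ·sin φ) = 92.928541
y = r_b·(sin φ − φ·cos φ) = 2.477568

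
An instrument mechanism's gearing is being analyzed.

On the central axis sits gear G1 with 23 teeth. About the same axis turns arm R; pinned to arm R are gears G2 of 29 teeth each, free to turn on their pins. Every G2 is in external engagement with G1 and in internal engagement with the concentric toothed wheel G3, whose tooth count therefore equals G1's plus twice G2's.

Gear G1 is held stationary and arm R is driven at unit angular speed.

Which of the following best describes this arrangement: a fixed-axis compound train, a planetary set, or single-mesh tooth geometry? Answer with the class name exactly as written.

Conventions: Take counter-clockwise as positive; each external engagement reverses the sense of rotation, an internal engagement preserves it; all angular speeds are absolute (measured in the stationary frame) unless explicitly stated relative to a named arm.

planetary set

recognized (axles ride arm R): planetary set, 23/29/81 teeth
classification: planetary set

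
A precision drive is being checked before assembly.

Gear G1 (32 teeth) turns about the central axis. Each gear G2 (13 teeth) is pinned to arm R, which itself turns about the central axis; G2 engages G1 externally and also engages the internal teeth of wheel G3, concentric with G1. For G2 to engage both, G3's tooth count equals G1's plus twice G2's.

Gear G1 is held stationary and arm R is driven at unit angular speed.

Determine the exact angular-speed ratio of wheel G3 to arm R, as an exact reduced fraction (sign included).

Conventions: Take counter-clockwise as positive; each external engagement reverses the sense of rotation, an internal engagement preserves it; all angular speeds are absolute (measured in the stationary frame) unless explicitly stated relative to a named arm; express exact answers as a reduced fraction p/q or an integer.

45/29

topology: planetary set — G1 32T / G2 13T / G3 58T, arm = carrier (Willis)
ring teeth: 32 + 2·13 = 58
32(ω_sun−ω_arm) = −58(ω_ring−ω_arm),  ω_sun = 0, ω_arm = 1
ω_ring = 1 − (32/58)(0−1) = 45/29
ω_out/ω_in = 45/29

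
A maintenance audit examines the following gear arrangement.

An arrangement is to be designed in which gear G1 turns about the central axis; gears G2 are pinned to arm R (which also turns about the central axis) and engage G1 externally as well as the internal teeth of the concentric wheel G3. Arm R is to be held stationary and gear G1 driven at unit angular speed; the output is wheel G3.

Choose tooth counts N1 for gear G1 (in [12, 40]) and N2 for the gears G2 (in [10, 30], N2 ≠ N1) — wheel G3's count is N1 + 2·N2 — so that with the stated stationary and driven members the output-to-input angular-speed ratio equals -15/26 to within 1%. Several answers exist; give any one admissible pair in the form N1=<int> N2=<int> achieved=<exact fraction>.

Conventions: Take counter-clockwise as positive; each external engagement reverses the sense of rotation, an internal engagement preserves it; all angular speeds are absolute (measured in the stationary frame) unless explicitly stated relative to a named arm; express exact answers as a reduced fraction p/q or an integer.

topology: planetary set — design target -15/26, arm = carrier (Willis)
Willis with ω_arm = 0: ω_ring/ω_sun = −N1/N3; set equal to -15/26  ⇒  N3/N1 = −1/(-15/26) = 26/15
N3 = N1 + 2·N2  ⇒  N2/N1 = (N3/N1 − 1)/2 = (26/15 − 1)/2 = 11/30
smallest multiple with N1 ≥ 12 and N2 ≥ 10: k = 1  ⇒  N1 = 1·30 = 30, N2 = 1·11 = 11 (N1 ≤ 40, N2 ≤ 30, N2 ≠ N1 ✓), N3 = 30 + 2·11 = 52
check: −N1/N3 with N1 = 30, N3 = 52 gives -15/26; |achieved − target| = 0 ≤ 3/520 ✓

N1=30 N2=11 achieved=-15/26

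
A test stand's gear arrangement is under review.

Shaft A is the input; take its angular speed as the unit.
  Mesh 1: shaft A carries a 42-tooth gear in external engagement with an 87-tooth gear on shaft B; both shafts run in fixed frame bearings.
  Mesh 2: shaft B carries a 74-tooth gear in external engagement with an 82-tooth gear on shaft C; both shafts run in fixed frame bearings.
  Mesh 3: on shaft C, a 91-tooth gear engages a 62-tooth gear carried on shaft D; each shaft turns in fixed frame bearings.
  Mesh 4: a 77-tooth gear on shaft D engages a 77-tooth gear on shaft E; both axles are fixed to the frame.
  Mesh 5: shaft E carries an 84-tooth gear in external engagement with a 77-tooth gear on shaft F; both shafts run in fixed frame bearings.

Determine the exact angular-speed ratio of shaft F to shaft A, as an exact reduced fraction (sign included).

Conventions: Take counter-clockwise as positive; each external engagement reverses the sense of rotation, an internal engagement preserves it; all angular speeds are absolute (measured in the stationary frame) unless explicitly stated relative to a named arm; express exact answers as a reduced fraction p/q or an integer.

class = fixed-axis compound train [5 meshes; 5 ratios multiply, 5 sense flips]
mesh 1 [42T→87T]: running ratio 14/29, sense −
mesh 2 [74T→82T]: running ratio 518/1189, sense +
mesh 3 [91T→62T]: running ratio 23569/36859, sense −
mesh 4 [77T→77T]: running ratio 23569/36859, sense +
mesh 5 [84T→77T]: running ratio 282828/405449, sense −
ω_out/ω_in = -282828/405449

-282828/405449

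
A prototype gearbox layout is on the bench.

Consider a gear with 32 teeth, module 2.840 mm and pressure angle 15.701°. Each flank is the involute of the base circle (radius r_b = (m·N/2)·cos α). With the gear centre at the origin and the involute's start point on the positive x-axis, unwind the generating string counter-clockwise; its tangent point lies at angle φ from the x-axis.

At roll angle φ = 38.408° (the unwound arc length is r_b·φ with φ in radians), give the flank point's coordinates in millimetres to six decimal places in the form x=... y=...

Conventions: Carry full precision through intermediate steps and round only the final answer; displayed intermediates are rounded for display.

x=52.496199 y=4.198139

single-mesh involute tooth geometry (32T wheel at module 2.840)
pitch radius r_p = m·N/2 = 2.840·32/2 = 45.440000
base radius r_b = r_p·cos α = 45.440000·cos 15.701° = 43.744498
roll angle φ = 38.408° = 0.67034606 rad
x = r_b·(cos φ + φ·sin φ) = 52.496199
y = r_b·(sin φ − φ·cos φ) = 4.198139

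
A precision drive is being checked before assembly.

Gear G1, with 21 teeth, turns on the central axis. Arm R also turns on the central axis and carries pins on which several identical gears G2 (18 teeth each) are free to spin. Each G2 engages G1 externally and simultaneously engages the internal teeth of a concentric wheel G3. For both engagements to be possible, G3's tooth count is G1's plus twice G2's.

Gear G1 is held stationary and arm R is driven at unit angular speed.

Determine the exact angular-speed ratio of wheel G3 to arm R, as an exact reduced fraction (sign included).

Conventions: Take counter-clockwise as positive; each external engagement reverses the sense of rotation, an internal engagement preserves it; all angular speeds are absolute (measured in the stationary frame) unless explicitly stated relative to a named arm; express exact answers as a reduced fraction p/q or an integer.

recognized (axles ride arm R): planetary set, 21/18/57 teeth
ring teeth: 21 + 2·18 = 57
21(ω_sun−ω_arm) = −57(ω_ring−ω_arm),  ω_sun = 0, ω_arm = 1
ω_ring = 1 − (21/57)(0−1) = 26/19
ω_out/ω_in = 26/19

26/19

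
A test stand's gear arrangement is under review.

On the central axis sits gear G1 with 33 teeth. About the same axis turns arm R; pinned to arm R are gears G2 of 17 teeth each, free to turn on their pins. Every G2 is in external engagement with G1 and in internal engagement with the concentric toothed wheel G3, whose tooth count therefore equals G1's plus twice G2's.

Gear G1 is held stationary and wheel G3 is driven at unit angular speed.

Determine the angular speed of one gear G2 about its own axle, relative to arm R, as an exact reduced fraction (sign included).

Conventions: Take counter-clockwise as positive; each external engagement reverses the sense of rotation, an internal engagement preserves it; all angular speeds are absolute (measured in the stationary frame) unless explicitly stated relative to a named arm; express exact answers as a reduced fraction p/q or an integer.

class = planetary set [G3 = 33+2·17 = 67; Willis about the carrier]
ring teeth: 33 + 2·17 = 67
33(ω_sun−ω_arm) = −67(ω_ring−ω_arm),  ω_sun = 0, ω_ring = 1
33(0−ω_arm) = −67(1−ω_arm)  ⇒  100·ω_arm = 67  ⇒  ω_arm = 67/100
sun–planet mesh: 33·(0−67/100) = −17·(ω_p−ω_arm)  ⇒  ω_p−ω_arm = 2211/1700
exact speed ratio = 2211/1700

2211/1700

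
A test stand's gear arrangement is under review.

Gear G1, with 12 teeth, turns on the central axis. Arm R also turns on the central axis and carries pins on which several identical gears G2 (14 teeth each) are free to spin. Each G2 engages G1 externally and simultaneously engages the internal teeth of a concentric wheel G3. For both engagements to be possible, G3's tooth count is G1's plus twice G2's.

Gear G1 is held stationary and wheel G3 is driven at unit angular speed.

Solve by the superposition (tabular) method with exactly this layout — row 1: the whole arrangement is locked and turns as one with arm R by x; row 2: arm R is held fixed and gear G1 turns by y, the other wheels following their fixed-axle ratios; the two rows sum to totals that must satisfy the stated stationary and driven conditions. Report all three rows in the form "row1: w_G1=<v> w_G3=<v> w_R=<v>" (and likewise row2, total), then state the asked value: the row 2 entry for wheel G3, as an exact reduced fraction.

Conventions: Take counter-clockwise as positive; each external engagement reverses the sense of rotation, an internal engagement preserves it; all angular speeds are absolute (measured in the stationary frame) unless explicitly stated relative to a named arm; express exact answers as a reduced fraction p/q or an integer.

topology: planetary set — G1 12T / G2 14T / G3 40T, arm = carrier (Willis)
row 1 — lock + rotate with arm: ω_sun = ω_ring = ω_arm = x
row 2: sun turns y, ring = −(12/40)·y, arm 0
boundary: total ω_sun = x + y = 0 and total ω_ring = x − (12/40)·y = 1  ⇒  y = -10/13, x = 10/13
row 2 ring = −(12/40)·(-10/13) = 3/13
totals (row 1 + row 2): sun 10/13 + (-10/13) = 0, ring 10/13 + 3/13 = 1, arm 10/13 + 0 = 10/13
asked cell (row2, ring) = 3/13

row1: w_G1=10/13 w_G3=10/13 w_R=10/13
row2: w_G1=-10/13 w_G3=3/13 w_R=0
total: w_G1=0 w_G3=1 w_R=10/13
asked value: 3/13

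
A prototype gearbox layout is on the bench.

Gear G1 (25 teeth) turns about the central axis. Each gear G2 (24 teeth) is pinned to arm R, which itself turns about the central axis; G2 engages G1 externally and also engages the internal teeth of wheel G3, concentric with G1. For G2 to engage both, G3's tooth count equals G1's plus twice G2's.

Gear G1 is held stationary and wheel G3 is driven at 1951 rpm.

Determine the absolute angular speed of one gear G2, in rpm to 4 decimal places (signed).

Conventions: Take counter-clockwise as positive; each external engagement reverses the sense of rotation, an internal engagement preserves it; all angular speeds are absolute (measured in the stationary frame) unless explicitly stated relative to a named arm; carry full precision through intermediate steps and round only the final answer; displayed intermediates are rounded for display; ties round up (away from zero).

+2967.1458 rpm

recognized (axles ride arm R): planetary set, 25/24/73 teeth
normalise by the input: solve with ω_ring = 1, then scale by 1951 rpm
ring teeth: 25 + 2·24 = 73
25(ω_sun−ω_arm) = −73(ω_ring−ω_arm),  ω_sun = 0, ω_ring = 1
25(0−ω_arm) = −73(1−ω_arm)  ⇒  98·ω_arm = 73  ⇒  ω_arm = 73/98
sun–planet mesh: 25·(0−73/98) = −24·(ω_p−ω_arm)  ⇒  ω_p−ω_arm = 1825/2352
ω_p = 73/98 + 1825/2352 = 73/48
scale: ω_p = 73/48 × 1951 rpm = +2967.1458 rpm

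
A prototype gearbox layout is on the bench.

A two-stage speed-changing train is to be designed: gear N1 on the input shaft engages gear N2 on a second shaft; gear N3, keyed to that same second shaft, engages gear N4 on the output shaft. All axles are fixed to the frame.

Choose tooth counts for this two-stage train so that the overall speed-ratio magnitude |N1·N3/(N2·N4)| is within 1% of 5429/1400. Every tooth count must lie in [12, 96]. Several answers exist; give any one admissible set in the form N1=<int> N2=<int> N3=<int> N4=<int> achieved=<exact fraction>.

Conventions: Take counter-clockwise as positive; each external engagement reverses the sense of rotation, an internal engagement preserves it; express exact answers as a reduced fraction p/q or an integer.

topology: fixed-axis compound train — 2 stages, target 5429/1400
target = 5429/1400 in lowest terms: an exact hit needs N1·N3 = k·5429 and N2·N4 = k·1400 for one integer k, every count in [12, 96]; additionally prefer no 1:1 stage (N1 ≠ N2, N3 ≠ N4)
k = 1: N1·N3 = 5429 = 61·89, N2·N4 = 1400 = 20·70
achieved = 61·89/(20·70) = 5429/1400; |achieved − target| = 0 ≤ 5429/140000 ✓

N1=61 N2=20 N3=89 N4=70 achieved=5429/1400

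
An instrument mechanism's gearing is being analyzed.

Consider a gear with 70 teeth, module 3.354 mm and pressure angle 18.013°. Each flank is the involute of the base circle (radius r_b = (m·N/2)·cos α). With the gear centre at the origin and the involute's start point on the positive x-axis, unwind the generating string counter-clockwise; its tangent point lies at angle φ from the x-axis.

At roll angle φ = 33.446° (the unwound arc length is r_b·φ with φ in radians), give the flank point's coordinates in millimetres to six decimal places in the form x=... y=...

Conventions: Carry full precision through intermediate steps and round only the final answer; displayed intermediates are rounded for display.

x=129.066732 y=7.152818

recognized (one wheel, involute flank): single-mesh tooth geometry, m = 3.354, N = 70
pitch radius r_p = m·N/2 = 3.354·70/2 = 117.390000
base radius r_b = r_p·cos α = 117.390000·cos 18.013° = 111.636291
roll angle φ = 33.446° = 0.58374282 rad
x = r_b·(cos φ + φ·sin φ) = 129.066732
y = r_b·(sin φ − φ·cos φ) = 7.152818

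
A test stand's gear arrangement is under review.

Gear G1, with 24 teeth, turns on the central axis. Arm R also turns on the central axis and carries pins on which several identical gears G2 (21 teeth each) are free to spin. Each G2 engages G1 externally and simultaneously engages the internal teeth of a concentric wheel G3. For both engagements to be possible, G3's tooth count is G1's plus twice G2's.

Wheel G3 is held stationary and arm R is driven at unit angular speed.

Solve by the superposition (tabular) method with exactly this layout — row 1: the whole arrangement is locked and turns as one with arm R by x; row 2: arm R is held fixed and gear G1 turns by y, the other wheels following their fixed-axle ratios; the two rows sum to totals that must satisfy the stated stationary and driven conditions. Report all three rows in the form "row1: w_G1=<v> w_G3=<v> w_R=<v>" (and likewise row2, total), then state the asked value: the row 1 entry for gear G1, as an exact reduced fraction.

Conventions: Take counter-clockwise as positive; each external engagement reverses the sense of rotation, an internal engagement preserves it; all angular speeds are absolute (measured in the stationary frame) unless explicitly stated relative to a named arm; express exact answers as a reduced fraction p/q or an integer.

row1: w_G1=1 w_G3=1 w_R=1
row2: w_G1=11/4 w_G3=-1 w_R=0
total: w_G1=15/4 w_G3=0 w_R=1
asked value: 1

planetary set (24T centre, 21T on arm, 66T internal) — Willis relation
row 1 — lock + rotate with arm: ω_sun = ω_ring = ω_arm = x
row 2 — arm fixed, fixed-axis ratios: sun y, ring −(24/66)·y, arm 0
boundary: total ω_ring = x − (24/66)·y = 0 and total ω_arm = x = 1  ⇒  y = 11/4, x = 1
row 2 ring = −(24/66)·11/4 = -1
totals (row 1 + row 2): sun 1 + 11/4 = 15/4, ring 1 + (-1) = 0, arm 1 + 0 = 1
asked cell (row1, sun) = 1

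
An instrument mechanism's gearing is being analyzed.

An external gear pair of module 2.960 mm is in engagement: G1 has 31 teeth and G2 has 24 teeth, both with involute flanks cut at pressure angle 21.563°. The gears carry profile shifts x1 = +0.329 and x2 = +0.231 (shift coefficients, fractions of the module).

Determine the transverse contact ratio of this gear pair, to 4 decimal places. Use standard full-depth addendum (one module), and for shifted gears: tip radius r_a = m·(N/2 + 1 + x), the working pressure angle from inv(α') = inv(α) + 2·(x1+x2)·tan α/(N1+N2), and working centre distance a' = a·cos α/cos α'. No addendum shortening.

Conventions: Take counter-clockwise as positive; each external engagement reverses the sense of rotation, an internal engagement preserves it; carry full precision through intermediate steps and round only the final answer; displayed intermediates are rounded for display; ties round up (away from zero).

single-mesh involute tooth geometry (31T engaging 24T at module 2.960)
base radii: r_b1 = 42.669043, r_b2 = 33.034098
tip radii: r_a1 = 49.813840, r_a2 = 39.163760
inv(α') = inv(21.563°) + 2·(+0.329+0.231)·tan α/(31+24) = 0.02688318  ⇒  α' = 24.15310°
a' = a·cos α / cos α' = 81.4000·cos 21.563°/cos 24.15310° = 82.966406
action lengths: √(r_a1²−r_b1²) = 25.705474, √(r_a2²−r_b2²) = 21.036836
base pitch p_b = π·m·cos α = 8.648307
CR = (25.705474 + 21.036836 − 82.966406·sin 24.15310°)/8.648307 = 1.479414
contact ratio ≈ 1.4794

1.4794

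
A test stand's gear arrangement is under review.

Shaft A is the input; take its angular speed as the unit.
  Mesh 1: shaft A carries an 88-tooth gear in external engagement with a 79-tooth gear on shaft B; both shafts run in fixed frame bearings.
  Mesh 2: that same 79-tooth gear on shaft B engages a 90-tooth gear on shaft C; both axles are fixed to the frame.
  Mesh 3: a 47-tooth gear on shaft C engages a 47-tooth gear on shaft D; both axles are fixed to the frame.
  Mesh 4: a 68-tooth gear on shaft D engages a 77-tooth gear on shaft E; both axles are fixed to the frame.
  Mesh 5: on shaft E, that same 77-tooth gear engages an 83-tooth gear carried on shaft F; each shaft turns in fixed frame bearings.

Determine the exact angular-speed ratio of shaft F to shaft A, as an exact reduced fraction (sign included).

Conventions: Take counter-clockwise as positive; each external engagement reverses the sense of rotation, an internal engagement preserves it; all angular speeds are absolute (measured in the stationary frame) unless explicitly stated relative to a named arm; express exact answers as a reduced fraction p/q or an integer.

class = fixed-axis compound train [5 meshes; 5 ratios multiply, 5 sense flips]
mesh 1 [88T→79T]: running ratio 88/79, sense −
mesh 2 [79T→90T]: running ratio 44/45, sense +
mesh 3 [47T→47T]: running ratio 44/45, sense −
mesh 4 [68T→77T]: running ratio 272/315, sense +
mesh 5 [77T→83T]: running ratio 2992/3735, sense −
ω_out/ω_in = -2992/3735

-2992/3735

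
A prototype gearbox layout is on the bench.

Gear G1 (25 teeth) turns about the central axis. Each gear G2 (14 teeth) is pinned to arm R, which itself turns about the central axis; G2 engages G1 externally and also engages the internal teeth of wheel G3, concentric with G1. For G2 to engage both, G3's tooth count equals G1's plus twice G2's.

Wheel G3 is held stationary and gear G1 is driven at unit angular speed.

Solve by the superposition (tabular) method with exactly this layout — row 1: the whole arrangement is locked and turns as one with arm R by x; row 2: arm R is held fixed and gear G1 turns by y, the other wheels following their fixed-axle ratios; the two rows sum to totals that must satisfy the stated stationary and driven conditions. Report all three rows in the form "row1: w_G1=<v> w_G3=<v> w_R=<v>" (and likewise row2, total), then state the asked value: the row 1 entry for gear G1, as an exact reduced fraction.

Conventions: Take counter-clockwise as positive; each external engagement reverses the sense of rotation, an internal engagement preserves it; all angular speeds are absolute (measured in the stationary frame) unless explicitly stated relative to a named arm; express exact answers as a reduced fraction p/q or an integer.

row1: w_G1=25/78 w_G3=25/78 w_R=25/78
row2: w_G1=53/78 w_G3=-25/78 w_R=0
total: w_G1=1 w_G3=0 w_R=25/78
asked value: 25/78

topology: planetary set — G1 25T / G2 14T / G3 53T, arm = carrier (Willis)
row 1 (train locked, turned with arm): all members turn x
superposition row 2 [arm held]: sun y, ring −(25/53)·y, arm 0
boundary: total ω_ring = x − (25/53)·y = 0 and total ω_sun = x + y = 1  ⇒  y = 53/78, x = 25/78
row 2 ring = −(25/53)·53/78 = -25/78
totals (row 1 + row 2): sun 25/78 + 53/78 = 1, ring 25/78 + (-25/78) = 0, arm 25/78 + 0 = 25/78
asked cell (row1, sun) = 25/78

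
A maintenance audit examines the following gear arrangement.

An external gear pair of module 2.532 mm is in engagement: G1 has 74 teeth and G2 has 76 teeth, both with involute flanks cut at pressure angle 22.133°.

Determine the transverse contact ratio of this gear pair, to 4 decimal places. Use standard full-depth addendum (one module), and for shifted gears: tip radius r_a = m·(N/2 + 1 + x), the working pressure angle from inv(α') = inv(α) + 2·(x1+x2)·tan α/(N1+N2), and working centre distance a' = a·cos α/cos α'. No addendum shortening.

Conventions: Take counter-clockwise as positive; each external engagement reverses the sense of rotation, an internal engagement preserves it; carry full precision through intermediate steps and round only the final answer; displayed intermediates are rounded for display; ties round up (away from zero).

1.6997

recognized (one external pair, fixed centres): single-mesh tooth geometry, m = 2.532, N1 = 74, N2 = 76
base radii: r_b1 = 86.780594, r_b2 = 89.126015
tip radii: r_a1 = 96.216000, r_a2 = 98.748000
no profile shift: α' = α, a' = a
action lengths: √(r_a1²−r_b1²) = 41.552945, √(r_a2²−r_b2²) = 42.517302
base pitch p_b = π·m·cos α = 7.368359
CR = (41.552945 + 42.517302 − 189.900000·sin 22.13300°)/7.368359 = 1.699691
contact ratio ≈ 1.6997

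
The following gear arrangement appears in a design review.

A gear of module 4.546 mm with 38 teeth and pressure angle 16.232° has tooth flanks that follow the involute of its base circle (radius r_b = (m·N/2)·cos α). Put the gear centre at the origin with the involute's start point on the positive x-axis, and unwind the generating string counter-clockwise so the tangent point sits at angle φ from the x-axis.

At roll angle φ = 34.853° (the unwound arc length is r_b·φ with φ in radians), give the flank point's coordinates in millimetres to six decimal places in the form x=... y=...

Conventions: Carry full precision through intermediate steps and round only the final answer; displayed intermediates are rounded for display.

x=96.883872 y=5.995037

topology: single-mesh involute geometry — m = 4.546, N = 38
pitch radius r_p = m·N/2 = 4.546·38/2 = 86.374000
base radius r_b = r_p·cos α = 86.374000·cos 16.232° = 82.930935
roll angle φ = 34.853° = 0.60829960 rad
x = r_b·(cos φ + φ·sin φ) = 96.883872
y = r_b·(sin φ − φ·cos φ) = 5.995037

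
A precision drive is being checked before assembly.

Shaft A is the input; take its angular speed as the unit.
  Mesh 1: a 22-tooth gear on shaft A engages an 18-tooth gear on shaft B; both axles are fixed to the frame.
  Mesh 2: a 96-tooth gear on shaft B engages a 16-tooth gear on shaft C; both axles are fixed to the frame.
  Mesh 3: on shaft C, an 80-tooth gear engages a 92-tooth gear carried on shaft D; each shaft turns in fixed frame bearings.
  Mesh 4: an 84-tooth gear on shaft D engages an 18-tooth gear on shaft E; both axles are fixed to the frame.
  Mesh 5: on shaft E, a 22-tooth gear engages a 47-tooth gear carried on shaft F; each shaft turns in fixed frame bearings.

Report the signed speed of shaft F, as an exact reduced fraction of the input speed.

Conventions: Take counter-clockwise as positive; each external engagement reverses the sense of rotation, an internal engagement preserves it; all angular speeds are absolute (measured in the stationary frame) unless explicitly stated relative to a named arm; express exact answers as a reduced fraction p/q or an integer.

5-mesh fixed-axis compound train (all bearings frame-fixed)
mesh 1 [22T→18T]: |ω|/ω_in = 1×22/18 = 11/9, sense flips to −
mesh 2 [96T→16T]: |ω|/ω_in = (11/9)×96/16 = 22/3, sense flips to +
mesh 3 [80T→92T]: |ω|/ω_in = (22/3)×80/92 = 440/69, sense flips to −
mesh 4 [84T→18T]: |ω|/ω_in = (440/69)×84/18 = 6160/207, sense flips to +
mesh 5 [22T→47T]: |ω|/ω_in = (6160/207)×22/47 = 135520/9729, sense flips to −
signed output speed (× input speed) = -135520/9729

-135520/9729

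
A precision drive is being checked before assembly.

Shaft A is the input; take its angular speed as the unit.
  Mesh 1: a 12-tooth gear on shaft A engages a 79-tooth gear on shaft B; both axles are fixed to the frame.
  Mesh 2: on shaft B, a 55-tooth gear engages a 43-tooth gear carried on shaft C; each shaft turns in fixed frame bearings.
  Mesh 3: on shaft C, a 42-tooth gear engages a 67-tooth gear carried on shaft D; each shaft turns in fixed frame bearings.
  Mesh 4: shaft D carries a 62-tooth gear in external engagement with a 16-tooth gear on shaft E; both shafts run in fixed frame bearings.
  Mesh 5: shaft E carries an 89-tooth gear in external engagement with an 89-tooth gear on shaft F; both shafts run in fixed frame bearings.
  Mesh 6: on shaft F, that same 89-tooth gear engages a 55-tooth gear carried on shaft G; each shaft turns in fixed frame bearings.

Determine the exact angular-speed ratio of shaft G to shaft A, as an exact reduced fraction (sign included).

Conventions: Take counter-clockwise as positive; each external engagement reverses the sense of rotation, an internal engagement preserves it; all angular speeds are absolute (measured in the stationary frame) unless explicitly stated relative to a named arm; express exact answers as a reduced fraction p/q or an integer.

173817/227599

class = fixed-axis compound train [6 meshes; 6 ratios multiply, 6 sense flips]
mesh 1 [12T→79T]: running ratio 12/79, sense −
mesh 2 [55T→43T]: running ratio 660/3397, sense +
mesh 3 [42T→67T]: running ratio 27720/227599, sense −
mesh 4 [62T→16T]: running ratio 107415/227599, sense +
mesh 5 [89T→89T]: running ratio 107415/227599, sense −
mesh 6 [89T→55T]: running ratio 173817/227599, sense +
ω_out/ω_in = 173817/227599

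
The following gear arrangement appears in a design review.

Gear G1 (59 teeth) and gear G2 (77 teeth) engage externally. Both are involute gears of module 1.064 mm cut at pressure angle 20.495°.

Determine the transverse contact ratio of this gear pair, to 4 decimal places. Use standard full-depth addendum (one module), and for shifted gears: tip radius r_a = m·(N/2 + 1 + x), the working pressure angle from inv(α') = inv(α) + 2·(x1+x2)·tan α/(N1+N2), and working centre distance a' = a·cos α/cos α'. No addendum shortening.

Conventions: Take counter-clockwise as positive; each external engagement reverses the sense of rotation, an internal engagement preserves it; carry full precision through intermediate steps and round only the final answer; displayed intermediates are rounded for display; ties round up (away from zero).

1.7730

topology: single-mesh involute geometry — m = 1.064, 59T/77T pair
base radii: r_b1 = 29.401226, r_b2 = 38.371091
tip radii: r_a1 = 32.452000, r_a2 = 42.028000
no profile shift: α' = α, a' = a
action lengths: √(r_a1²−r_b1²) = 13.736820, √(r_a2²−r_b2²) = 17.146782
base pitch p_b = π·m·cos α = 3.131074
CR = (13.736820 + 17.146782 − 72.352000·sin 20.49500°)/3.131074 = 1.772974
contact ratio ≈ 1.7730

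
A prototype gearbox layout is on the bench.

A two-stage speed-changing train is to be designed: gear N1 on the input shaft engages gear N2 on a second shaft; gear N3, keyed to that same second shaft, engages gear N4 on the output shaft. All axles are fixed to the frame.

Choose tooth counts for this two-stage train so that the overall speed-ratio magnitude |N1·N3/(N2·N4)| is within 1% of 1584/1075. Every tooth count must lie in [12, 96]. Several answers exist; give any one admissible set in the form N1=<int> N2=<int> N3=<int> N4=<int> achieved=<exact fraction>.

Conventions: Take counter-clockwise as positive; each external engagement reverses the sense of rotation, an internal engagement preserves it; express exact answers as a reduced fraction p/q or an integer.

2-stage fixed-axis compound train for ratio 1584/1075
target = 1584/1075 in lowest terms: an exact hit needs N1·N3 = k·1584 and N2·N4 = k·1075 for one integer k, every count in [12, 96]; additionally prefer no 1:1 stage (N1 ≠ N2, N3 ≠ N4)
k = 1: N1·N3 = 1584 = 18·88, N2·N4 = 1075 = 25·43
achieved = 18·88/(25·43) = 1584/1075; |achieved − target| = 0 ≤ 396/26875 ✓

N1=18 N2=25 N3=88 N4=43 achieved=1584/1075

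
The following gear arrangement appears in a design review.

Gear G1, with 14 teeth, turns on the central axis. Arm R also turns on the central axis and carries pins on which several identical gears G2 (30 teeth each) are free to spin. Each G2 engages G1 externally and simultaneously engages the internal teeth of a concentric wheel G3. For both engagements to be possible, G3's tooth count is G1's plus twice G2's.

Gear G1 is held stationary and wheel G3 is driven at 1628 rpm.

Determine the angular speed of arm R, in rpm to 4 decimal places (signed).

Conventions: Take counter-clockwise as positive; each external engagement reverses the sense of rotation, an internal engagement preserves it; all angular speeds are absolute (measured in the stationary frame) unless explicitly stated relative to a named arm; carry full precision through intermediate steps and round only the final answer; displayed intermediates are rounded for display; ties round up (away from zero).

class = planetary set [G3 = 14+2·30 = 74; Willis about the carrier]
normalise by the input: solve with ω_ring = 1, then scale by 1628 rpm
ring teeth: 14 + 2·30 = 74
14(ω_sun−ω_arm) = −74(ω_ring−ω_arm),  ω_sun = 0, ω_ring = 1
14(0−ω_arm) = −74(1−ω_arm)  ⇒  88·ω_arm = 74  ⇒  ω_arm = 37/44
scale: ω_arm = 37/44 × 1628 rpm = +1369.0000 rpm

+1369.0000 rpm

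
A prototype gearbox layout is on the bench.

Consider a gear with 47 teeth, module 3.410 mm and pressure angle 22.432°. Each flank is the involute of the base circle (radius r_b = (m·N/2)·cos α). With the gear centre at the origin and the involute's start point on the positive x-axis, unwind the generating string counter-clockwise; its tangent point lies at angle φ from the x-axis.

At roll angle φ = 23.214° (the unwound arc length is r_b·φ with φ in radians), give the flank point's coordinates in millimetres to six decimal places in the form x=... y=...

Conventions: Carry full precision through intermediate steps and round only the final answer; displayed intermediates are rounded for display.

recognized (one wheel, involute flank): single-mesh tooth geometry, m = 3.410, N = 47
pitch radius r_p = m·N/2 = 3.410·47/2 = 80.135000
base radius r_b = r_p·cos α = 80.135000·cos 22.432° = 74.071430
roll angle φ = 23.214° = 0.40516073 rad
x = r_b·(cos φ + φ·sin φ) = 79.903802
y = r_b·(sin φ − φ·cos φ) = 1.615346

x=79.903802 y=1.615346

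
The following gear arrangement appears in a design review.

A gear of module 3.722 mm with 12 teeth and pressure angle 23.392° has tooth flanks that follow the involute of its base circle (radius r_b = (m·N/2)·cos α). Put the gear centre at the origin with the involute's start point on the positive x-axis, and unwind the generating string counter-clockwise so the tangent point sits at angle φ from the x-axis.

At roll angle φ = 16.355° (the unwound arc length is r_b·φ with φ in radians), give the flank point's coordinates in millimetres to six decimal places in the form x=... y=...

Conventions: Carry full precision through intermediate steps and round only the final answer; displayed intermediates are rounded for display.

class = single-mesh tooth geometry [base-circle involute, m = 3.722, 12T]
pitch radius r_p = m·N/2 = 3.722·12/2 = 22.332000
base radius r_b = r_p·cos α = 22.332000·cos 23.392° = 20.496534
roll angle φ = 16.355° = 0.28544860 rad
x = r_b·(cos φ + φ·sin φ) = 21.314639
y = r_b·(sin φ − φ·cos φ) = 0.157616

x=21.314639 y=0.157616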